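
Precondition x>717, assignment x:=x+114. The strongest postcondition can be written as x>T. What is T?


Formula: sp(P, x:=E) = exists old_x. (x = E[old_x/x]) AND P[old_x/x] (old_x is the value of x before the assignment; eliminate old_x by solving x = E[old_x/x] for old_x)
Step 1: Precondition P: x>717, i.e. old_x > 717
Step 2: Assignment gives x = old_x + 114, so old_x = x - 114
Step 3: Substitute into P: x - 114 > 717
Step 4: Simplify: x > 717+114 = 831

831


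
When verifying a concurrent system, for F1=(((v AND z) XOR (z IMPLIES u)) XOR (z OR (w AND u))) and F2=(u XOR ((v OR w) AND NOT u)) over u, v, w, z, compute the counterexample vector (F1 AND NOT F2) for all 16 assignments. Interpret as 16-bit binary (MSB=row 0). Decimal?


F1 = (((v AND z) XOR (z IMPLIES u)) XOR (z OR (w AND u)))
F2 = (u XOR ((v OR w) AND NOT u))
Counterexample to F1=>F2 is where F1=1 and F2=0.
Evaluate each row (bits = u,v,w,z, MSB first):
  row 0 [0000]: F1=1 F2=0 -> F1&~F2 -> 1
  row 1 [0001]: F1=1 F2=0 -> F1&~F2 -> 1
  row 2 [0010]: F1=1 F2=1 -> F1&~F2 -> 0
  row 3 [0011]: F1=1 F2=1 -> F1&~F2 -> 0
  row 4 [0100]: F1=1 F2=1 -> F1&~F2 -> 0
  row 5 [0101]: F1=0 F2=1 -> F1&~F2 -> 0
  row 6 [0110]: F1=1 F2=1 -> F1&~F2 -> 0
  row 7 [0111]: F1=0 F2=1 -> F1&~F2 -> 0
  row 8 [1000]: F1=1 F2=1 -> F1&~F2 -> 0
  row 9 [1001]: F1=0 F2=1 -> F1&~F2 -> 0
  row 10 [1010]: F1=0 F2=1 -> F1&~F2 -> 0
  row 11 [1011]: F1=0 F2=1 -> F1&~F2 -> 0
  row 12 [1100]: F1=1 F2=1 -> F1&~F2 -> 0
  row 13 [1101]: F1=1 F2=1 -> F1&~F2 -> 0
  row 14 [1110]: F1=0 F2=1 -> F1&~F2 -> 0
  row 15 [1111]: F1=1 F2=1 -> F1&~F2 -> 0
Full result column, 4 rows per line (u,v fixed per line; w,z runs 00..11 left to right):
  rows 0-3 [u,v=00]: 1100  = hex C
  rows 4-7 [u,v=01]: 0000  = hex 0
  rows 8-11 [u,v=10]: 0000  = hex 0
  rows 12-15 [u,v=11]: 0000  = hex 0
Counterexample vector (row 0 .. row 15) = 1100000000000000
Output column grouped in 4s = 1100 0000 0000 0000 = 0xC000
Convert to decimal digit by digit (value = value*16 + digit):
  C -> 12
  12*16 + 0 = 192
  192*16 + 0 = 3072
  3072*16 + 0 = 49152
Decimal = 49152

49152


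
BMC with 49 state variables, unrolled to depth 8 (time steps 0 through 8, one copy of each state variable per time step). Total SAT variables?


BMC unrolls to depth k, creating one copy of each state var for steps 0..k.
Step count = 8 + 1 = 9 (steps 0 through 8)
Vars per step = 49
Total = 49 * 9 = 441

441


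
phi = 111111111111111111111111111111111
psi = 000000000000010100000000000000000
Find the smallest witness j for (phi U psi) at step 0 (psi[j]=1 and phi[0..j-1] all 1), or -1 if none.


(phi U psi) at 0: need smallest j with psi[j]=1 and phi[i]=1 for all i in [0,j).
Scan from step 0:
  step 0: phi=1, psi=0 -> continue
  step 1: phi=1, psi=0 -> continue
  step 2: phi=1, psi=0 -> continue
  step 3: phi=1, psi=0 -> continue
  step 13: psi=1 and phi held for [0,13) -> witness found
Witness step = 13

13


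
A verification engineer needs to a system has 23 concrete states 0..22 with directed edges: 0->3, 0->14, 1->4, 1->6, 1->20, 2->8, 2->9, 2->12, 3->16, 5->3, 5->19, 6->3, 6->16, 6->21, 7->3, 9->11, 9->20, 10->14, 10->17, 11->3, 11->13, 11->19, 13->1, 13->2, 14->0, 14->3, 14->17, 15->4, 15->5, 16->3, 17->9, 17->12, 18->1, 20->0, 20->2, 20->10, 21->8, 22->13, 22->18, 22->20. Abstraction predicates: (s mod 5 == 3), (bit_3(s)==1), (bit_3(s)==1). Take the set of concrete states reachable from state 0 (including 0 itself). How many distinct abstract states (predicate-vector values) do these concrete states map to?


BFS from 0:
Concrete reachable: {0, 1, 2, 3, 4, 6, 8, 9, 10, 11, 12, 13, 14, 16, 17, 19, 20, 21}
Abstract via predicates (s mod 5 == 3), (bit_3(s)==1), (bit_3(s)==1):
  (0,0,0) <- {0, 1, 2, 4, 6, 16, 17, 19, 20, 21}
  (0,1,1) <- {9, 10, 11, 12, 14}
  (1,0,0) <- {3}
  (1,1,1) <- {8, 13}
Distinct abstract states = 4

4


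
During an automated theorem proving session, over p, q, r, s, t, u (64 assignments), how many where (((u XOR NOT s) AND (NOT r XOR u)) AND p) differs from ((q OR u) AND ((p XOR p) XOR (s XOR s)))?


F1 = (((u XOR NOT s) AND (NOT r XOR u)) AND p)
F2 = ((q OR u) AND ((p XOR p) XOR (s XOR s)))
Evaluate both on each of 64 rows (bits = p,q,r,s,t,u):
  row 0 [000000]: F1=0 F2=0 -> 0
  row 1 [000001]: F1=0 F2=0 -> 0
  row 2 [000010]: F1=0 F2=0 -> 0
  row 3 [000011]: F1=0 F2=0 -> 0
  row 4 [000100]: F1=0 F2=0 -> 0
  (every remaining row is evaluated the same way; all 64 results are listed next)
Full result column, 8 rows per line (p,q,r fixed per line; s,t,u runs 000..111 left to right):
  rows 0-7 [p,q,r=000]: 00000000  (ones: 0)
  rows 8-15 [p,q,r=001]: 00000000  (ones: 0)
  rows 16-23 [p,q,r=010]: 00000000  (ones: 0)
  rows 24-31 [p,q,r=011]: 00000000  (ones: 0)
  rows 32-39 [p,q,r=100]: 10100000  (ones: 2)
  rows 40-47 [p,q,r=101]: 00000101  (ones: 2)
  rows 48-55 [p,q,r=110]: 10100000  (ones: 2)
  rows 56-63 [p,q,r=111]: 00000101  (ones: 2)
Disagreements = 0+0+0+0+2+2+2+2 = 8

8


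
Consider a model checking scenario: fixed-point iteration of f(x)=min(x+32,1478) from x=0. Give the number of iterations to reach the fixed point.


Step 1: x=0, cap=1478, increment=32
Step 2: x grows by 32 each step until capped at 1478; fixed point is x=1478
Step 3: iterations = ceil(1478/32) = 47

47


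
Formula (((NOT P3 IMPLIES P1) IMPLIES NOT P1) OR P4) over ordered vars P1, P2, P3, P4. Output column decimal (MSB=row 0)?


Formula: (((NOT P3 IMPLIES P1) IMPLIES NOT P1) OR P4) over P1, P2, P3, P4 (16 rows)
Evaluate each row (bits = P1,P2,P3,P4, MSB first):
  row 0 [0000]: (((NOT 0 IMPLIES 0) IMPLIES NOT 0) OR 0) -> 1
  row 1 [0001]: (((NOT 0 IMPLIES 0) IMPLIES NOT 0) OR 1) -> 1
  row 2 [0010]: (((NOT 1 IMPLIES 0) IMPLIES NOT 0) OR 0) -> 1
  row 3 [0011]: (((NOT 1 IMPLIES 0) IMPLIES NOT 0) OR 1) -> 1
  row 4 [0100]: (((NOT 0 IMPLIES 0) IMPLIES NOT 0) OR 0) -> 1
  row 5 [0101]: (((NOT 0 IMPLIES 0) IMPLIES NOT 0) OR 1) -> 1
  row 6 [0110]: (((NOT 1 IMPLIES 0) IMPLIES NOT 0) OR 0) -> 1
  row 7 [0111]: (((NOT 1 IMPLIES 0) IMPLIES NOT 0) OR 1) -> 1
  row 8 [1000]: (((NOT 0 IMPLIES 1) IMPLIES NOT 1) OR 0) -> 0
  row 9 [1001]: (((NOT 0 IMPLIES 1) IMPLIES NOT 1) OR 1) -> 1
  row 10 [1010]: (((NOT 1 IMPLIES 1) IMPLIES NOT 1) OR 0) -> 0
  row 11 [1011]: (((NOT 1 IMPLIES 1) IMPLIES NOT 1) OR 1) -> 1
  row 12 [1100]: (((NOT 0 IMPLIES 1) IMPLIES NOT 1) OR 0) -> 0
  row 13 [1101]: (((NOT 0 IMPLIES 1) IMPLIES NOT 1) OR 1) -> 1
  row 14 [1110]: (((NOT 1 IMPLIES 1) IMPLIES NOT 1) OR 0) -> 0
  row 15 [1111]: (((NOT 1 IMPLIES 1) IMPLIES NOT 1) OR 1) -> 1
Full result column, 4 rows per line (P1,P2 fixed per line; P3,P4 runs 00..11 left to right):
  rows 0-3 [P1,P2=00]: 1111  = hex F
  rows 4-7 [P1,P2=01]: 1111  = hex F
  rows 8-11 [P1,P2=10]: 0101  = hex 5
  rows 12-15 [P1,P2=11]: 0101  = hex 5
Output column (row 0 .. row 15) = 1111111101010101
Output column grouped in 4s = 1111 1111 0101 0101 = 0xFF55
Convert to decimal digit by digit (value = value*16 + digit):
  F -> 15
  15*16 + 15 (F) = 255
  255*16 + 5 = 4085
  4085*16 + 5 = 65365
Decimal = 65365

65365


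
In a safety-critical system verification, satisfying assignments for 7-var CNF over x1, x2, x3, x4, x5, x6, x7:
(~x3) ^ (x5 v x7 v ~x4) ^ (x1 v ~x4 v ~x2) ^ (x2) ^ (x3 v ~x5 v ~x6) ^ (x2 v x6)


CNF with 6 clauses over 7 vars (128 assignments).
An assignment satisfies CNF iff every clause has >=1 true literal.
Check each row (bits = x1,x2,x3,x4,x5,x6,x7; clause T/F shown):
  row 0 [0000000]: clauses=TTTFTF -> 0
  row 1 [0000001]: clauses=TTTFTF -> 0
  row 2 [0000010]: clauses=TTTFTT -> 0
  row 3 [0000011]: clauses=TTTFTT -> 0
  row 4 [0000100]: clauses=TTTFTF -> 0
  (every remaining row is evaluated the same way; all 128 results are listed next)
Full result column, 8 rows per line (x1,x2,x3,x4 fixed per line; x5,x6,x7 runs 000..111 left to right):
  rows 0-7 [x1,x2,x3,x4=0000]: 00000000  (ones: 0)
  rows 8-15 [x1,x2,x3,x4=0001]: 00000000  (ones: 0)
  rows 16-23 [x1,x2,x3,x4=0010]: 00000000  (ones: 0)
  rows 24-31 [x1,x2,x3,x4=0011]: 00000000  (ones: 0)
  rows 32-39 [x1,x2,x3,x4=0100]: 11111100  (ones: 6)
  rows 40-47 [x1,x2,x3,x4=0101]: 00000000  (ones: 0)
  rows 48-55 [x1,x2,x3,x4=0110]: 00000000  (ones: 0)
  rows 56-63 [x1,x2,x3,x4=0111]: 00000000  (ones: 0)
  rows 64-71 [x1,x2,x3,x4=1000]: 00000000  (ones: 0)
  rows 72-79 [x1,x2,x3,x4=1001]: 00000000  (ones: 0)
  rows 80-87 [x1,x2,x3,x4=1010]: 00000000  (ones: 0)
  rows 88-95 [x1,x2,x3,x4=1011]: 00000000  (ones: 0)
  rows 96-103 [x1,x2,x3,x4=1100]: 11111100  (ones: 6)
  rows 104-111 [x1,x2,x3,x4=1101]: 01011100  (ones: 4)
  rows 112-119 [x1,x2,x3,x4=1110]: 00000000  (ones: 0)
  rows 120-127 [x1,x2,x3,x4=1111]: 00000000  (ones: 0)
Satisfying assignments = 0+0+0+0+6+0+0+0+0+0+0+0+6+4+0+0 = 16

16


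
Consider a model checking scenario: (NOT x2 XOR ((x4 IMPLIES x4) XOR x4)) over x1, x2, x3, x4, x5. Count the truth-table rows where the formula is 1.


Formula: (NOT x2 XOR ((x4 IMPLIES x4) XOR x4)) over 5 vars (32 rows)
Evaluate each row (x1, x2, x3, x4, x5 as bits, MSB first):
  row 0 [00000]: (NOT 0 XOR ((0 IMPLIES 0) XOR 0)) -> 0
  row 1 [00001]: (NOT 0 XOR ((0 IMPLIES 0) XOR 0)) -> 0
  row 2 [00010]: (NOT 0 XOR ((1 IMPLIES 1) XOR 1)) -> 1
  row 3 [00011]: (NOT 0 XOR ((1 IMPLIES 1) XOR 1)) -> 1
  row 4 [00100]: (NOT 0 XOR ((0 IMPLIES 0) XOR 0)) -> 0
  row 5 [00101]: (NOT 0 XOR ((0 IMPLIES 0) XOR 0)) -> 0
  row 6 [00110]: (NOT 0 XOR ((1 IMPLIES 1) XOR 1)) -> 1
  row 7 [00111]: (NOT 0 XOR ((1 IMPLIES 1) XOR 1)) -> 1
  row 8 [01000]: (NOT 1 XOR ((0 IMPLIES 0) XOR 0)) -> 1
  row 9 [01001]: (NOT 1 XOR ((0 IMPLIES 0) XOR 0)) -> 1
  row 10 [01010]: (NOT 1 XOR ((1 IMPLIES 1) XOR 1)) -> 0
  row 11 [01011]: (NOT 1 XOR ((1 IMPLIES 1) XOR 1)) -> 0
  row 12 [01100]: (NOT 1 XOR ((0 IMPLIES 0) XOR 0)) -> 1
  row 13 [01101]: (NOT 1 XOR ((0 IMPLIES 0) XOR 0)) -> 1
  row 14 [01110]: (NOT 1 XOR ((1 IMPLIES 1) XOR 1)) -> 0
  row 15 [01111]: (NOT 1 XOR ((1 IMPLIES 1) XOR 1)) -> 0
  row 16 [10000]: (NOT 0 XOR ((0 IMPLIES 0) XOR 0)) -> 0
  row 17 [10001]: (NOT 0 XOR ((0 IMPLIES 0) XOR 0)) -> 0
  row 18 [10010]: (NOT 0 XOR ((1 IMPLIES 1) XOR 1)) -> 1
  row 19 [10011]: (NOT 0 XOR ((1 IMPLIES 1) XOR 1)) -> 1
  row 20 [10100]: (NOT 0 XOR ((0 IMPLIES 0) XOR 0)) -> 0
  row 21 [10101]: (NOT 0 XOR ((0 IMPLIES 0) XOR 0)) -> 0
  row 22 [10110]: (NOT 0 XOR ((1 IMPLIES 1) XOR 1)) -> 1
  row 23 [10111]: (NOT 0 XOR ((1 IMPLIES 1) XOR 1)) -> 1
  row 24 [11000]: (NOT 1 XOR ((0 IMPLIES 0) XOR 0)) -> 1
  row 25 [11001]: (NOT 1 XOR ((0 IMPLIES 0) XOR 0)) -> 1
  row 26 [11010]: (NOT 1 XOR ((1 IMPLIES 1) XOR 1)) -> 0
  row 27 [11011]: (NOT 1 XOR ((1 IMPLIES 1) XOR 1)) -> 0
  row 28 [11100]: (NOT 1 XOR ((0 IMPLIES 0) XOR 0)) -> 1
  row 29 [11101]: (NOT 1 XOR ((0 IMPLIES 0) XOR 0)) -> 1
  row 30 [11110]: (NOT 1 XOR ((1 IMPLIES 1) XOR 1)) -> 0
  row 31 [11111]: (NOT 1 XOR ((1 IMPLIES 1) XOR 1)) -> 0
Full result column, 8 rows per line (x1,x2 fixed per line; x3,x4,x5 runs 000..111 left to right):
  rows 0-7 [x1,x2=00]: 00110011  (ones: 4)
  rows 8-15 [x1,x2=01]: 11001100  (ones: 4)
  rows 16-23 [x1,x2=10]: 00110011  (ones: 4)
  rows 24-31 [x1,x2=11]: 11001100  (ones: 4)
Count of 1-rows = 4+4+4+4 = 16

16


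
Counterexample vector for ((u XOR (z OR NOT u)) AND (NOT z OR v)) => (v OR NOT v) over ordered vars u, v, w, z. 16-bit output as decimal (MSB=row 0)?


F1 = ((u XOR (z OR NOT u)) AND (NOT z OR v))
F2 = (v OR NOT v)
Counterexample to F1=>F2 is where F1=1 and F2=0.
Evaluate each row (bits = u,v,w,z, MSB first):
  row 0 [0000]: F1=1 F2=1 -> F1&~F2 -> 0
  row 1 [0001]: F1=0 F2=1 -> F1&~F2 -> 0
  row 2 [0010]: F1=1 F2=1 -> F1&~F2 -> 0
  row 3 [0011]: F1=0 F2=1 -> F1&~F2 -> 0
  row 4 [0100]: F1=1 F2=1 -> F1&~F2 -> 0
  row 5 [0101]: F1=1 F2=1 -> F1&~F2 -> 0
  row 6 [0110]: F1=1 F2=1 -> F1&~F2 -> 0
  row 7 [0111]: F1=1 F2=1 -> F1&~F2 -> 0
  row 8 [1000]: F1=1 F2=1 -> F1&~F2 -> 0
  row 9 [1001]: F1=0 F2=1 -> F1&~F2 -> 0
  row 10 [1010]: F1=1 F2=1 -> F1&~F2 -> 0
  row 11 [1011]: F1=0 F2=1 -> F1&~F2 -> 0
  row 12 [1100]: F1=1 F2=1 -> F1&~F2 -> 0
  row 13 [1101]: F1=0 F2=1 -> F1&~F2 -> 0
  row 14 [1110]: F1=1 F2=1 -> F1&~F2 -> 0
  row 15 [1111]: F1=0 F2=1 -> F1&~F2 -> 0
Full result column, 4 rows per line (u,v fixed per line; w,z runs 00..11 left to right):
  rows 0-3 [u,v=00]: 0000  = hex 0
  rows 4-7 [u,v=01]: 0000  = hex 0
  rows 8-11 [u,v=10]: 0000  = hex 0
  rows 12-15 [u,v=11]: 0000  = hex 0
Counterexample vector (row 0 .. row 15) = 0000000000000000
Output column grouped in 4s = 0000 0000 0000 0000 = 0x0000
Convert to decimal digit by digit (value = value*16 + digit):
  0 -> 0
  0*16 + 0 = 0
  0*16 + 0 = 0
  0*16 + 0 = 0
Decimal = 0

0


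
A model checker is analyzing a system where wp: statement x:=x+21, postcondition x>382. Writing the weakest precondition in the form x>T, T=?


Formula: wp(x:=E, P) = P[E/x] (substitute E for x in postcondition)
Step 1: Postcondition: x>382
Step 2: Substitute x+21 for x: x+21>382
Step 3: Solve for x: x > 382-21 = 361

361


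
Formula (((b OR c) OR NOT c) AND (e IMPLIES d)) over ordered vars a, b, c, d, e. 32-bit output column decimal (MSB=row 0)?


Formula: (((b OR c) OR NOT c) AND (e IMPLIES d)) over a, b, c, d, e (32 rows)
Evaluate each row (bits = a,b,c,d,e, MSB first):
  row 0 [00000]: (((0 OR 0) OR NOT 0) AND (0 IMPLIES 0)) -> 1
  row 1 [00001]: (((0 OR 0) OR NOT 0) AND (1 IMPLIES 0)) -> 0
  row 2 [00010]: (((0 OR 0) OR NOT 0) AND (0 IMPLIES 1)) -> 1
  row 3 [00011]: (((0 OR 0) OR NOT 0) AND (1 IMPLIES 1)) -> 1
  row 4 [00100]: (((0 OR 1) OR NOT 1) AND (0 IMPLIES 0)) -> 1
  row 5 [00101]: (((0 OR 1) OR NOT 1) AND (1 IMPLIES 0)) -> 0
  row 6 [00110]: (((0 OR 1) OR NOT 1) AND (0 IMPLIES 1)) -> 1
  row 7 [00111]: (((0 OR 1) OR NOT 1) AND (1 IMPLIES 1)) -> 1
  row 8 [01000]: (((1 OR 0) OR NOT 0) AND (0 IMPLIES 0)) -> 1
  row 9 [01001]: (((1 OR 0) OR NOT 0) AND (1 IMPLIES 0)) -> 0
  row 10 [01010]: (((1 OR 0) OR NOT 0) AND (0 IMPLIES 1)) -> 1
  row 11 [01011]: (((1 OR 0) OR NOT 0) AND (1 IMPLIES 1)) -> 1
  row 12 [01100]: (((1 OR 1) OR NOT 1) AND (0 IMPLIES 0)) -> 1
  row 13 [01101]: (((1 OR 1) OR NOT 1) AND (1 IMPLIES 0)) -> 0
  row 14 [01110]: (((1 OR 1) OR NOT 1) AND (0 IMPLIES 1)) -> 1
  row 15 [01111]: (((1 OR 1) OR NOT 1) AND (1 IMPLIES 1)) -> 1
  row 16 [10000]: (((0 OR 0) OR NOT 0) AND (0 IMPLIES 0)) -> 1
  row 17 [10001]: (((0 OR 0) OR NOT 0) AND (1 IMPLIES 0)) -> 0
  row 18 [10010]: (((0 OR 0) OR NOT 0) AND (0 IMPLIES 1)) -> 1
  row 19 [10011]: (((0 OR 0) OR NOT 0) AND (1 IMPLIES 1)) -> 1
  row 20 [10100]: (((0 OR 1) OR NOT 1) AND (0 IMPLIES 0)) -> 1
  row 21 [10101]: (((0 OR 1) OR NOT 1) AND (1 IMPLIES 0)) -> 0
  row 22 [10110]: (((0 OR 1) OR NOT 1) AND (0 IMPLIES 1)) -> 1
  row 23 [10111]: (((0 OR 1) OR NOT 1) AND (1 IMPLIES 1)) -> 1
  row 24 [11000]: (((1 OR 0) OR NOT 0) AND (0 IMPLIES 0)) -> 1
  row 25 [11001]: (((1 OR 0) OR NOT 0) AND (1 IMPLIES 0)) -> 0
  row 26 [11010]: (((1 OR 0) OR NOT 0) AND (0 IMPLIES 1)) -> 1
  row 27 [11011]: (((1 OR 0) OR NOT 0) AND (1 IMPLIES 1)) -> 1
  row 28 [11100]: (((1 OR 1) OR NOT 1) AND (0 IMPLIES 0)) -> 1
  row 29 [11101]: (((1 OR 1) OR NOT 1) AND (1 IMPLIES 0)) -> 0
  row 30 [11110]: (((1 OR 1) OR NOT 1) AND (0 IMPLIES 1)) -> 1
  row 31 [11111]: (((1 OR 1) OR NOT 1) AND (1 IMPLIES 1)) -> 1
Full result column, 4 rows per line (a,b,c fixed per line; d,e runs 00..11 left to right):
  rows 0-3 [a,b,c=000]: 1011  = hex B
  rows 4-7 [a,b,c=001]: 1011  = hex B
  rows 8-11 [a,b,c=010]: 1011  = hex B
  rows 12-15 [a,b,c=011]: 1011  = hex B
  rows 16-19 [a,b,c=100]: 1011  = hex B
  rows 20-23 [a,b,c=101]: 1011  = hex B
  rows 24-27 [a,b,c=110]: 1011  = hex B
  rows 28-31 [a,b,c=111]: 1011  = hex B
Output column (row 0 .. row 31) = 10111011101110111011101110111011
Output column grouped in 4s = 1011 1011 1011 1011 1011 1011 1011 1011 = 0xBBBBBBBB
Convert to decimal digit by digit (value = value*16 + digit):
  B -> 11
  11*16 + 11 (B) = 187
  187*16 + 11 (B) = 3003
  3003*16 + 11 (B) = 48059
  48059*16 + 11 (B) = 768955
  768955*16 + 11 (B) = 12303291
  12303291*16 + 11 (B) = 196852667
  196852667*16 + 11 (B) = 3149642683
Decimal = 3149642683

3149642683


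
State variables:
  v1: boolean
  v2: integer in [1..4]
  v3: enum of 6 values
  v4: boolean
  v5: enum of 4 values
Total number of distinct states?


State space = product of domain sizes of all variables.
Domain sizes:
  v1 (boolean): 2
  v2 (integer in [1..4]): 4
  v3 (enum of 6 values): 6
  v4 (boolean): 2
  v5 (enum of 4 values): 4
Product = 2 * 4 * 6 * 2 * 4 = 384

384


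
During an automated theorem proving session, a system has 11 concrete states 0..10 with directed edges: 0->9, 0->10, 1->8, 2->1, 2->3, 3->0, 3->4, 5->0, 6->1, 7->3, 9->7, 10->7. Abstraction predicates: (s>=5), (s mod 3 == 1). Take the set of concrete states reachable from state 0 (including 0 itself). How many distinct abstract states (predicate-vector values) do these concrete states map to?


BFS from 0:
Concrete reachable: {0, 3, 4, 7, 9, 10}
Abstract via predicates (s>=5), (s mod 3 == 1):
  (0,0) <- {0, 3}
  (0,1) <- {4}
  (1,0) <- {9}
  (1,1) <- {7, 10}
Distinct abstract states = 4

4


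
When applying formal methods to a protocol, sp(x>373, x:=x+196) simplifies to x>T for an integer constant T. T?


Formula: sp(P, x:=E) = exists old_x. (x = E[old_x/x]) AND P[old_x/x] (old_x is the value of x before the assignment; eliminate old_x by solving x = E[old_x/x] for old_x)
Step 1: Precondition P: x>373, i.e. old_x > 373
Step 2: Assignment gives x = old_x + 196, so old_x = x - 196
Step 3: Substitute into P: x - 196 > 373
Step 4: Simplify: x > 373+196 = 569

569


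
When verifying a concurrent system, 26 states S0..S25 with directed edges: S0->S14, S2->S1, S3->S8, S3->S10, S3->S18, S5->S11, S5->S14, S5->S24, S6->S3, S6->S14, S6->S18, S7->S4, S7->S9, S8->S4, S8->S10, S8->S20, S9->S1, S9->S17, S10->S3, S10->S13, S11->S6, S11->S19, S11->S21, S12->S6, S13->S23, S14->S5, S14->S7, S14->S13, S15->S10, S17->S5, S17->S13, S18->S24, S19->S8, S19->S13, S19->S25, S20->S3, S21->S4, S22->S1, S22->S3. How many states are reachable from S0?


BFS from S0:
  layer 0: {S0}
  layer 1: {S14}
  layer 2: {S5, S7, S13}
  layer 3: {S4, S9, S11, S23, S24}
  layer 4: {S1, S6, S17, S19, S21}
  layer 5: {S3, S8, S18, S25}
  layer 6: {S10, S20}
Reachable set: {S0, S1, S3, S4, S5, S6, S7, S8, S9, S10, S11, S13, S14, S17, S18, S19, S20, S21, S23, S24, S25}
Count = 21

21


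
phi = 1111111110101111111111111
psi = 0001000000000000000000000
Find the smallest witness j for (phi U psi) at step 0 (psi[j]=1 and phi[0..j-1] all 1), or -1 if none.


(phi U psi) at 0: need smallest j with psi[j]=1 and phi[i]=1 for all i in [0,j).
Scan from step 0:
  step 0: phi=1, psi=0 -> continue
  step 1: phi=1, psi=0 -> continue
  step 2: phi=1, psi=0 -> continue
  step 3: psi=1 and phi held for [0,3) -> witness found
Witness step = 3

3


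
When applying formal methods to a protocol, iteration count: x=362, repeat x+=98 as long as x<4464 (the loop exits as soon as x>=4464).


Step 1: x goes from 362 toward 4464 by 98; the body runs while x<4464, so iterations = ceil((bound-start)/step)
Step 2: Distance=4102
Step 3: ceil(4102/98)=42

42


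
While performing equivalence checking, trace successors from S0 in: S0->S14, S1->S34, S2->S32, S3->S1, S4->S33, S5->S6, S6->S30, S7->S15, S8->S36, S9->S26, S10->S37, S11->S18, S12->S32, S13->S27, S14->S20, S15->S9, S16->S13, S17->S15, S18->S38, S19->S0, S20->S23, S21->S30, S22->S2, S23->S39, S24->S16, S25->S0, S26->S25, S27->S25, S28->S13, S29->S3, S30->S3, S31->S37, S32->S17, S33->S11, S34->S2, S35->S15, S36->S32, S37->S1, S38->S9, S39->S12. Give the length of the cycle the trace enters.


Trace from S0 until a state repeats:
  S0 -> S14 -> S20 -> S23 -> S39 -> S12 -> S32 -> S17 -> S15 -> S9 -> S26 -> S25 -> S0
S0 first seen at step 0, revisited at step 12.
Cycle length = 12 - 0 = 12

12


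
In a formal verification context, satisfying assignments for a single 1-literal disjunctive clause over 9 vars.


Step 1: Total=2^9=512
Step 2: Unsat when all 1 false: 2^8=256
Step 3: Sat=512-256=256

256


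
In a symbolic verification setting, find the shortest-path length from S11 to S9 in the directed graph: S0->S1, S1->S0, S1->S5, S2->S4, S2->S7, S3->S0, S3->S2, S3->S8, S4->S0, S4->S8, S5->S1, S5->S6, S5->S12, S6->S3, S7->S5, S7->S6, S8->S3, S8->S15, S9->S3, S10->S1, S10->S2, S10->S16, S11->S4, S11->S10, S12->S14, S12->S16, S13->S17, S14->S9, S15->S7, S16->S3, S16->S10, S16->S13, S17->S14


BFS layer-by-layer from S11:
  dist 0: {S11}
  dist 1: {S4, S10}
  dist 2: {S0, S1, S2, S8, S16}
  dist 3: {S3, S5, S7, S13, S15}
  dist 4: {S6, S12, S17}
  dist 5: {S14}
  dist 6: {S9}
  -> S9 reached at distance 6
Shortest path length = 6

6


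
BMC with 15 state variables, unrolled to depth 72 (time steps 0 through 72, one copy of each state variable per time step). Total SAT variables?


BMC unrolls to depth k, creating one copy of each state var for steps 0..k.
Step count = 72 + 1 = 73 (steps 0 through 72)
Vars per step = 15
Total = 15 * 73 = 1095

1095


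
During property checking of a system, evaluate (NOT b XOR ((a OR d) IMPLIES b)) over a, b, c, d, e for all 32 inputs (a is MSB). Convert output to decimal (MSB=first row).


Formula: (NOT b XOR ((a OR d) IMPLIES b)) over a, b, c, d, e (32 rows)
Evaluate each row (bits = a,b,c,d,e, MSB first):
  row 0 [00000]: (NOT 0 XOR ((0 OR 0) IMPLIES 0)) -> 0
  row 1 [00001]: (NOT 0 XOR ((0 OR 0) IMPLIES 0)) -> 0
  row 2 [00010]: (NOT 0 XOR ((0 OR 1) IMPLIES 0)) -> 1
  row 3 [00011]: (NOT 0 XOR ((0 OR 1) IMPLIES 0)) -> 1
  row 4 [00100]: (NOT 0 XOR ((0 OR 0) IMPLIES 0)) -> 0
  row 5 [00101]: (NOT 0 XOR ((0 OR 0) IMPLIES 0)) -> 0
  row 6 [00110]: (NOT 0 XOR ((0 OR 1) IMPLIES 0)) -> 1
  row 7 [00111]: (NOT 0 XOR ((0 OR 1) IMPLIES 0)) -> 1
  row 8 [01000]: (NOT 1 XOR ((0 OR 0) IMPLIES 1)) -> 1
  row 9 [01001]: (NOT 1 XOR ((0 OR 0) IMPLIES 1)) -> 1
  row 10 [01010]: (NOT 1 XOR ((0 OR 1) IMPLIES 1)) -> 1
  row 11 [01011]: (NOT 1 XOR ((0 OR 1) IMPLIES 1)) -> 1
  row 12 [01100]: (NOT 1 XOR ((0 OR 0) IMPLIES 1)) -> 1
  row 13 [01101]: (NOT 1 XOR ((0 OR 0) IMPLIES 1)) -> 1
  row 14 [01110]: (NOT 1 XOR ((0 OR 1) IMPLIES 1)) -> 1
  row 15 [01111]: (NOT 1 XOR ((0 OR 1) IMPLIES 1)) -> 1
  row 16 [10000]: (NOT 0 XOR ((1 OR 0) IMPLIES 0)) -> 1
  row 17 [10001]: (NOT 0 XOR ((1 OR 0) IMPLIES 0)) -> 1
  row 18 [10010]: (NOT 0 XOR ((1 OR 1) IMPLIES 0)) -> 1
  row 19 [10011]: (NOT 0 XOR ((1 OR 1) IMPLIES 0)) -> 1
  row 20 [10100]: (NOT 0 XOR ((1 OR 0) IMPLIES 0)) -> 1
  row 21 [10101]: (NOT 0 XOR ((1 OR 0) IMPLIES 0)) -> 1
  row 22 [10110]: (NOT 0 XOR ((1 OR 1) IMPLIES 0)) -> 1
  row 23 [10111]: (NOT 0 XOR ((1 OR 1) IMPLIES 0)) -> 1
  row 24 [11000]: (NOT 1 XOR ((1 OR 0) IMPLIES 1)) -> 1
  row 25 [11001]: (NOT 1 XOR ((1 OR 0) IMPLIES 1)) -> 1
  row 26 [11010]: (NOT 1 XOR ((1 OR 1) IMPLIES 1)) -> 1
  row 27 [11011]: (NOT 1 XOR ((1 OR 1) IMPLIES 1)) -> 1
  row 28 [11100]: (NOT 1 XOR ((1 OR 0) IMPLIES 1)) -> 1
  row 29 [11101]: (NOT 1 XOR ((1 OR 0) IMPLIES 1)) -> 1
  row 30 [11110]: (NOT 1 XOR ((1 OR 1) IMPLIES 1)) -> 1
  row 31 [11111]: (NOT 1 XOR ((1 OR 1) IMPLIES 1)) -> 1
Full result column, 4 rows per line (a,b,c fixed per line; d,e runs 00..11 left to right):
  rows 0-3 [a,b,c=000]: 0011  = hex 3
  rows 4-7 [a,b,c=001]: 0011  = hex 3
  rows 8-11 [a,b,c=010]: 1111  = hex F
  rows 12-15 [a,b,c=011]: 1111  = hex F
  rows 16-19 [a,b,c=100]: 1111  = hex F
  rows 20-23 [a,b,c=101]: 1111  = hex F
  rows 24-27 [a,b,c=110]: 1111  = hex F
  rows 28-31 [a,b,c=111]: 1111  = hex F
Output column (row 0 .. row 31) = 00110011111111111111111111111111
Output column grouped in 4s = 0011 0011 1111 1111 1111 1111 1111 1111 = 0x33FFFFFF
Convert to decimal digit by digit (value = value*16 + digit):
  3 -> 3
  3*16 + 3 = 51
  51*16 + 15 (F) = 831
  831*16 + 15 (F) = 13311
  13311*16 + 15 (F) = 212991
  212991*16 + 15 (F) = 3407871
  3407871*16 + 15 (F) = 54525951
  54525951*16 + 15 (F) = 872415231
Decimal = 872415231

872415231


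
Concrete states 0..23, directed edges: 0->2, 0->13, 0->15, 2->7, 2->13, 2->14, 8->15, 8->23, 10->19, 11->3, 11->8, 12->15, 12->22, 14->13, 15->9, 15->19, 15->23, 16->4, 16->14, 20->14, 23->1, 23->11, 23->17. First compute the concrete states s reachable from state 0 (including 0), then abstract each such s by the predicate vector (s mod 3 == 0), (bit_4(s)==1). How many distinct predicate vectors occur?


BFS from 0:
Concrete reachable: {0, 1, 2, 3, 7, 8, 9, 11, 13, 14, 15, 17, 19, 23}
Abstract via predicates (s mod 3 == 0), (bit_4(s)==1):
  (0,0) <- {1, 2, 7, 8, 11, 13, 14}
  (0,1) <- {17, 19, 23}
  (1,0) <- {0, 3, 9, 15}
Distinct abstract states = 3

3


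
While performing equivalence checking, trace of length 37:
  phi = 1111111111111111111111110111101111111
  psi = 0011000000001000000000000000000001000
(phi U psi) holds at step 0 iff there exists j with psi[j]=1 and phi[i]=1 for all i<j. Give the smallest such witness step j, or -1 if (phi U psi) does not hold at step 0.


(phi U psi) at 0: need smallest j with psi[j]=1 and phi[i]=1 for all i in [0,j).
Scan from step 0:
  step 0: phi=1, psi=0 -> continue
  step 1: phi=1, psi=0 -> continue
  step 2: psi=1 and phi held for [0,2) -> witness found
Witness step = 2

2


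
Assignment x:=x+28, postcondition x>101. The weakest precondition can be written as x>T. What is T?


Formula: wp(x:=E, P) = P[E/x] (substitute E for x in postcondition)
Step 1: Postcondition: x>101
Step 2: Substitute x+28 for x: x+28>101
Step 3: Solve for x: x > 101-28 = 73

73


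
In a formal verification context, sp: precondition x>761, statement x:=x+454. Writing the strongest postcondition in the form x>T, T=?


Formula: sp(P, x:=E) = exists old_x. (x = E[old_x/x]) AND P[old_x/x] (old_x is the value of x before the assignment; eliminate old_x by solving x = E[old_x/x] for old_x)
Step 1: Precondition P: x>761, i.e. old_x > 761
Step 2: Assignment gives x = old_x + 454, so old_x = x - 454
Step 3: Substitute into P: x - 454 > 761
Step 4: Simplify: x > 761+454 = 1215

1215


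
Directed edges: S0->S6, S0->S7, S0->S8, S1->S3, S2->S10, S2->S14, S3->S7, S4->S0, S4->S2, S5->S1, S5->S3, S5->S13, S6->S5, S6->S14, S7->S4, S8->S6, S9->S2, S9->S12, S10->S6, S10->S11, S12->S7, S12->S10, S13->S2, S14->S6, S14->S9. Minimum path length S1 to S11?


BFS layer-by-layer from S1:
  dist 0: {S1}
  dist 1: {S3}
  dist 2: {S7}
  dist 3: {S4}
  dist 4: {S0, S2}
  dist 5: {S6, S8, S10, S14}
  dist 6: {S5, S9, S11}
  -> S11 reached at distance 6
Shortest path length = 6

6


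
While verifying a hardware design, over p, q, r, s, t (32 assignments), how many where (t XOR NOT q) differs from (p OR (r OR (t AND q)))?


F1 = (t XOR NOT q)
F2 = (p OR (r OR (t AND q)))
Evaluate both on each of 32 rows (bits = p,q,r,s,t):
  row 0 [00000]: F1=1 F2=0 (differ) -> 1
  row 1 [00001]: F1=0 F2=0 -> 0
  row 2 [00010]: F1=1 F2=0 (differ) -> 1
  row 3 [00011]: F1=0 F2=0 -> 0
  row 4 [00100]: F1=1 F2=1 -> 0
  row 5 [00101]: F1=0 F2=1 (differ) -> 1
  row 6 [00110]: F1=1 F2=1 -> 0
  row 7 [00111]: F1=0 F2=1 (differ) -> 1
  row 8 [01000]: F1=0 F2=0 -> 0
  row 9 [01001]: F1=1 F2=1 -> 0
  row 10 [01010]: F1=0 F2=0 -> 0
  row 11 [01011]: F1=1 F2=1 -> 0
  row 12 [01100]: F1=0 F2=1 (differ) -> 1
  row 13 [01101]: F1=1 F2=1 -> 0
  row 14 [01110]: F1=0 F2=1 (differ) -> 1
  row 15 [01111]: F1=1 F2=1 -> 0
  row 16 [10000]: F1=1 F2=1 -> 0
  row 17 [10001]: F1=0 F2=1 (differ) -> 1
  row 18 [10010]: F1=1 F2=1 -> 0
  row 19 [10011]: F1=0 F2=1 (differ) -> 1
  row 20 [10100]: F1=1 F2=1 -> 0
  row 21 [10101]: F1=0 F2=1 (differ) -> 1
  row 22 [10110]: F1=1 F2=1 -> 0
  row 23 [10111]: F1=0 F2=1 (differ) -> 1
  row 24 [11000]: F1=0 F2=1 (differ) -> 1
  row 25 [11001]: F1=1 F2=1 -> 0
  row 26 [11010]: F1=0 F2=1 (differ) -> 1
  row 27 [11011]: F1=1 F2=1 -> 0
  row 28 [11100]: F1=0 F2=1 (differ) -> 1
  row 29 [11101]: F1=1 F2=1 -> 0
  row 30 [11110]: F1=0 F2=1 (differ) -> 1
  row 31 [11111]: F1=1 F2=1 -> 0
Full result column, 8 rows per line (p,q fixed per line; r,s,t runs 000..111 left to right):
  rows 0-7 [p,q=00]: 10100101  (ones: 4)
  rows 8-15 [p,q=01]: 00001010  (ones: 2)
  rows 16-23 [p,q=10]: 01010101  (ones: 4)
  rows 24-31 [p,q=11]: 10101010  (ones: 4)
Disagreements = 4+2+4+4 = 14

14


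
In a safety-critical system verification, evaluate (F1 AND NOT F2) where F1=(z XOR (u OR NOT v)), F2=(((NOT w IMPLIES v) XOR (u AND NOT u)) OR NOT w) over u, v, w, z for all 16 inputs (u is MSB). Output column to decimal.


F1 = (z XOR (u OR NOT v))
F2 = (((NOT w IMPLIES v) XOR (u AND NOT u)) OR NOT w)
Counterexample to F1=>F2 is where F1=1 and F2=0.
Evaluate each row (bits = u,v,w,z, MSB first):
  row 0 [0000]: F1=1 F2=1 -> F1&~F2 -> 0
  row 1 [0001]: F1=0 F2=1 -> F1&~F2 -> 0
  row 2 [0010]: F1=1 F2=1 -> F1&~F2 -> 0
  row 3 [0011]: F1=0 F2=1 -> F1&~F2 -> 0
  row 4 [0100]: F1=0 F2=1 -> F1&~F2 -> 0
  row 5 [0101]: F1=1 F2=1 -> F1&~F2 -> 0
  row 6 [0110]: F1=0 F2=1 -> F1&~F2 -> 0
  row 7 [0111]: F1=1 F2=1 -> F1&~F2 -> 0
  row 8 [1000]: F1=1 F2=1 -> F1&~F2 -> 0
  row 9 [1001]: F1=0 F2=1 -> F1&~F2 -> 0
  row 10 [1010]: F1=1 F2=1 -> F1&~F2 -> 0
  row 11 [1011]: F1=0 F2=1 -> F1&~F2 -> 0
  row 12 [1100]: F1=1 F2=1 -> F1&~F2 -> 0
  row 13 [1101]: F1=0 F2=1 -> F1&~F2 -> 0
  row 14 [1110]: F1=1 F2=1 -> F1&~F2 -> 0
  row 15 [1111]: F1=0 F2=1 -> F1&~F2 -> 0
Full result column, 4 rows per line (u,v fixed per line; w,z runs 00..11 left to right):
  rows 0-3 [u,v=00]: 0000  = hex 0
  rows 4-7 [u,v=01]: 0000  = hex 0
  rows 8-11 [u,v=10]: 0000  = hex 0
  rows 12-15 [u,v=11]: 0000  = hex 0
Counterexample vector (row 0 .. row 15) = 0000000000000000
Output column grouped in 4s = 0000 0000 0000 0000 = 0x0000
Convert to decimal digit by digit (value = value*16 + digit):
  0 -> 0
  0*16 + 0 = 0
  0*16 + 0 = 0
  0*16 + 0 = 0
Decimal = 0

0


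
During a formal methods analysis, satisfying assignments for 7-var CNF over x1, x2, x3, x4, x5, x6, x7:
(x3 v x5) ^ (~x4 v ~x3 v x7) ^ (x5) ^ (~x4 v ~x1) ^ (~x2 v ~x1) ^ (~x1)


CNF with 6 clauses over 7 vars (128 assignments).
An assignment satisfies CNF iff every clause has >=1 true literal.
Check each row (bits = x1,x2,x3,x4,x5,x6,x7; clause T/F shown):
  row 0 [0000000]: clauses=FTFTTT -> 0
  row 1 [0000001]: clauses=FTFTTT -> 0
  row 2 [0000010]: clauses=FTFTTT -> 0
  row 3 [0000011]: clauses=FTFTTT -> 0
  row 4 [0000100]: clauses=TTTTTT -> 1
  (every remaining row is evaluated the same way; all 128 results are listed next)
Full result column, 8 rows per line (x1,x2,x3,x4 fixed per line; x5,x6,x7 runs 000..111 left to right):
  rows 0-7 [x1,x2,x3,x4=0000]: 00001111  (ones: 4)
  rows 8-15 [x1,x2,x3,x4=0001]: 00001111  (ones: 4)
  rows 16-23 [x1,x2,x3,x4=0010]: 00001111  (ones: 4)
  rows 24-31 [x1,x2,x3,x4=0011]: 00000101  (ones: 2)
  rows 32-39 [x1,x2,x3,x4=0100]: 00001111  (ones: 4)
  rows 40-47 [x1,x2,x3,x4=0101]: 00001111  (ones: 4)
  rows 48-55 [x1,x2,x3,x4=0110]: 00001111  (ones: 4)
  rows 56-63 [x1,x2,x3,x4=0111]: 00000101  (ones: 2)
  rows 64-71 [x1,x2,x3,x4=1000]: 00000000  (ones: 0)
  rows 72-79 [x1,x2,x3,x4=1001]: 00000000  (ones: 0)
  rows 80-87 [x1,x2,x3,x4=1010]: 00000000  (ones: 0)
  rows 88-95 [x1,x2,x3,x4=1011]: 00000000  (ones: 0)
  rows 96-103 [x1,x2,x3,x4=1100]: 00000000  (ones: 0)
  rows 104-111 [x1,x2,x3,x4=1101]: 00000000  (ones: 0)
  rows 112-119 [x1,x2,x3,x4=1110]: 00000000  (ones: 0)
  rows 120-127 [x1,x2,x3,x4=1111]: 00000000  (ones: 0)
Satisfying assignments = 4+4+4+2+4+4+4+2+0+0+0+0+0+0+0+0 = 28

28


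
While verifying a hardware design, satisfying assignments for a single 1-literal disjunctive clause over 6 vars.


Step 1: Total=2^6=64
Step 2: Unsat when all 1 false: 2^5=32
Step 3: Sat=64-32=32

32


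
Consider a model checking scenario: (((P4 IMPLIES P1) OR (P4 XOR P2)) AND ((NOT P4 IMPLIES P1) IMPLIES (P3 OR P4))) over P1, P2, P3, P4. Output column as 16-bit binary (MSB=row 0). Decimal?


Formula: (((P4 IMPLIES P1) OR (P4 XOR P2)) AND ((NOT P4 IMPLIES P1) IMPLIES (P3 OR P4))) over P1, P2, P3, P4 (16 rows)
Evaluate each row (bits = P1,P2,P3,P4, MSB first):
  row 0 [0000]: (((0 IMPLIES 0) OR (0 XOR 0)) AND ((NOT 0 IMPLIES 0) IMPLIES (0 OR 0))) -> 1
  row 1 [0001]: (((1 IMPLIES 0) OR (1 XOR 0)) AND ((NOT 1 IMPLIES 0) IMPLIES (0 OR 1))) -> 1
  row 2 [0010]: (((0 IMPLIES 0) OR (0 XOR 0)) AND ((NOT 0 IMPLIES 0) IMPLIES (1 OR 0))) -> 1
  row 3 [0011]: (((1 IMPLIES 0) OR (1 XOR 0)) AND ((NOT 1 IMPLIES 0) IMPLIES (1 OR 1))) -> 1
  row 4 [0100]: (((0 IMPLIES 0) OR (0 XOR 1)) AND ((NOT 0 IMPLIES 0) IMPLIES (0 OR 0))) -> 1
  row 5 [0101]: (((1 IMPLIES 0) OR (1 XOR 1)) AND ((NOT 1 IMPLIES 0) IMPLIES (0 OR 1))) -> 0
  row 6 [0110]: (((0 IMPLIES 0) OR (0 XOR 1)) AND ((NOT 0 IMPLIES 0) IMPLIES (1 OR 0))) -> 1
  row 7 [0111]: (((1 IMPLIES 0) OR (1 XOR 1)) AND ((NOT 1 IMPLIES 0) IMPLIES (1 OR 1))) -> 0
  row 8 [1000]: (((0 IMPLIES 1) OR (0 XOR 0)) AND ((NOT 0 IMPLIES 1) IMPLIES (0 OR 0))) -> 0
  row 9 [1001]: (((1 IMPLIES 1) OR (1 XOR 0)) AND ((NOT 1 IMPLIES 1) IMPLIES (0 OR 1))) -> 1
  row 10 [1010]: (((0 IMPLIES 1) OR (0 XOR 0)) AND ((NOT 0 IMPLIES 1) IMPLIES (1 OR 0))) -> 1
  row 11 [1011]: (((1 IMPLIES 1) OR (1 XOR 0)) AND ((NOT 1 IMPLIES 1) IMPLIES (1 OR 1))) -> 1
  row 12 [1100]: (((0 IMPLIES 1) OR (0 XOR 1)) AND ((NOT 0 IMPLIES 1) IMPLIES (0 OR 0))) -> 0
  row 13 [1101]: (((1 IMPLIES 1) OR (1 XOR 1)) AND ((NOT 1 IMPLIES 1) IMPLIES (0 OR 1))) -> 1
  row 14 [1110]: (((0 IMPLIES 1) OR (0 XOR 1)) AND ((NOT 0 IMPLIES 1) IMPLIES (1 OR 0))) -> 1
  row 15 [1111]: (((1 IMPLIES 1) OR (1 XOR 1)) AND ((NOT 1 IMPLIES 1) IMPLIES (1 OR 1))) -> 1
Full result column, 4 rows per line (P1,P2 fixed per line; P3,P4 runs 00..11 left to right):
  rows 0-3 [P1,P2=00]: 1111  = hex F
  rows 4-7 [P1,P2=01]: 1010  = hex A
  rows 8-11 [P1,P2=10]: 0111  = hex 7
  rows 12-15 [P1,P2=11]: 0111  = hex 7
Output column (row 0 .. row 15) = 1111101001110111
Output column grouped in 4s = 1111 1010 0111 0111 = 0xFA77
Convert to decimal digit by digit (value = value*16 + digit):
  F -> 15
  15*16 + 10 (A) = 250
  250*16 + 7 = 4007
  4007*16 + 7 = 64119
Decimal = 64119

64119


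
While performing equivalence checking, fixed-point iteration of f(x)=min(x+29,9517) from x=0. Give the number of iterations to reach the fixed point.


Step 1: x=0, cap=9517, increment=29
Step 2: x grows by 29 each step until capped at 9517; fixed point is x=9517
Step 3: iterations = ceil(9517/29) = 329

329


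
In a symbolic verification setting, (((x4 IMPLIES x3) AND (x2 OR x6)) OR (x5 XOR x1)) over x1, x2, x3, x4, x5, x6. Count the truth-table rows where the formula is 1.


Formula: (((x4 IMPLIES x3) AND (x2 OR x6)) OR (x5 XOR x1)) over 6 vars (64 rows)
Evaluate each row (x1, x2, x3, x4, x5, x6 as bits, MSB first):
  row 0 [000000]: (((0 IMPLIES 0) AND (0 OR 0)) OR (0 XOR 0)) -> 0
  row 1 [000001]: (((0 IMPLIES 0) AND (0 OR 1)) OR (0 XOR 0)) -> 1
  row 2 [000010]: (((0 IMPLIES 0) AND (0 OR 0)) OR (1 XOR 0)) -> 1
  row 3 [000011]: (((0 IMPLIES 0) AND (0 OR 1)) OR (1 XOR 0)) -> 1
  row 4 [000100]: (((1 IMPLIES 0) AND (0 OR 0)) OR (0 XOR 0)) -> 0
  (every remaining row is evaluated the same way; all 64 results are listed next)
Full result column, 8 rows per line (x1,x2,x3 fixed per line; x4,x5,x6 runs 000..111 left to right):
  rows 0-7 [x1,x2,x3=000]: 01110011  (ones: 5)
  rows 8-15 [x1,x2,x3=001]: 01110111  (ones: 6)
  rows 16-23 [x1,x2,x3=010]: 11110011  (ones: 6)
  rows 24-31 [x1,x2,x3=011]: 11111111  (ones: 8)
  rows 32-39 [x1,x2,x3=100]: 11011100  (ones: 5)
  rows 40-47 [x1,x2,x3=101]: 11011101  (ones: 6)
  rows 48-55 [x1,x2,x3=110]: 11111100  (ones: 6)
  rows 56-63 [x1,x2,x3=111]: 11111111  (ones: 8)
Count of 1-rows = 5+6+6+8+5+6+6+8 = 50

50


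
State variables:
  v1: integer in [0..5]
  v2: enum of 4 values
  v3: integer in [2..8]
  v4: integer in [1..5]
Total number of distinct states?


State space = product of domain sizes of all variables.
Domain sizes:
  v1 (integer in [0..5]): 6
  v2 (enum of 4 values): 4
  v3 (integer in [2..8]): 7
  v4 (integer in [1..5]): 5
Product = 6 * 4 * 7 * 5 = 840

840


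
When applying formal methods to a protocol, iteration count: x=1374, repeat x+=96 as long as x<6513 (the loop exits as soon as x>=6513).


Step 1: x goes from 1374 toward 6513 by 96; the body runs while x<6513, so iterations = ceil((bound-start)/step)
Step 2: Distance=5139
Step 3: ceil(5139/96)=54

54


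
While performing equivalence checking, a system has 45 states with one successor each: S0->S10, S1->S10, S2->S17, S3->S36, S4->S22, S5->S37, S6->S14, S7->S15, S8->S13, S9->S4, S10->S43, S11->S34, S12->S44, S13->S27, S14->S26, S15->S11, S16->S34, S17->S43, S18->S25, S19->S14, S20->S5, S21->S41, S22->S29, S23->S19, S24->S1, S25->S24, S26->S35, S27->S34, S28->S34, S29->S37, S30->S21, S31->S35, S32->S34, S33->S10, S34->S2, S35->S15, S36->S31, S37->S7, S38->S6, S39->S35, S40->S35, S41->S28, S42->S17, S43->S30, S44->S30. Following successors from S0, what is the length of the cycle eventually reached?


Trace from S0 until a state repeats:
  S0 -> S10 -> S43 -> S30 -> S21 -> S41 -> S28 -> S34 -> S2 -> S17 -> S43
S43 first seen at step 2, revisited at step 10.
Cycle length = 10 - 2 = 8

8


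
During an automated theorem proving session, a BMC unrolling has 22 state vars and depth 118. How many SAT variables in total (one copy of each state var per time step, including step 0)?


BMC unrolls to depth k, creating one copy of each state var for steps 0..k.
Step count = 118 + 1 = 119 (steps 0 through 118)
Vars per step = 22
Total = 22 * 119 = 2618

2618


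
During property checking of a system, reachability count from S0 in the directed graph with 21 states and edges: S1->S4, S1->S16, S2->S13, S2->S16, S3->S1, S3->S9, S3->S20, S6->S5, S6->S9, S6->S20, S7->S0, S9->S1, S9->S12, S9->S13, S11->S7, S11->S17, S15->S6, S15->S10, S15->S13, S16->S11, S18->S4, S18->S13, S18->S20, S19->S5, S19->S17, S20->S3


BFS from S0:
  layer 0: {S0}
Reachable set: {S0}
Count = 1

1


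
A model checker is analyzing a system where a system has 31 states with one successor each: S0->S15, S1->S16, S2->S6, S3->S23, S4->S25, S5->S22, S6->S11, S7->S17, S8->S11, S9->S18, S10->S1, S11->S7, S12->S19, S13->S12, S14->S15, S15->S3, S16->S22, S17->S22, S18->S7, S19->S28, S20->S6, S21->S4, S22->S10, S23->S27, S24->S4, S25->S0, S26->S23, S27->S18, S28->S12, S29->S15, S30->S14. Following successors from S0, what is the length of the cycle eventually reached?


Trace from S0 until a state repeats:
  S0 -> S15 -> S3 -> S23 -> S27 -> S18 -> S7 -> S17 -> S22 -> S10 -> S1 -> S16 -> S22
S22 first seen at step 8, revisited at step 12.
Cycle length = 12 - 8 = 4

4


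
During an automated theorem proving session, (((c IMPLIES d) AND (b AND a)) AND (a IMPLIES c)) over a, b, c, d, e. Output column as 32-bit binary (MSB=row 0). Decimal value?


Formula: (((c IMPLIES d) AND (b AND a)) AND (a IMPLIES c)) over a, b, c, d, e (32 rows)
Evaluate each row (bits = a,b,c,d,e, MSB first):
  row 0 [00000]: (((0 IMPLIES 0) AND (0 AND 0)) AND (0 IMPLIES 0)) -> 0
  row 1 [00001]: (((0 IMPLIES 0) AND (0 AND 0)) AND (0 IMPLIES 0)) -> 0
  row 2 [00010]: (((0 IMPLIES 1) AND (0 AND 0)) AND (0 IMPLIES 0)) -> 0
  row 3 [00011]: (((0 IMPLIES 1) AND (0 AND 0)) AND (0 IMPLIES 0)) -> 0
  row 4 [00100]: (((1 IMPLIES 0) AND (0 AND 0)) AND (0 IMPLIES 1)) -> 0
  row 5 [00101]: (((1 IMPLIES 0) AND (0 AND 0)) AND (0 IMPLIES 1)) -> 0
  row 6 [00110]: (((1 IMPLIES 1) AND (0 AND 0)) AND (0 IMPLIES 1)) -> 0
  row 7 [00111]: (((1 IMPLIES 1) AND (0 AND 0)) AND (0 IMPLIES 1)) -> 0
  row 8 [01000]: (((0 IMPLIES 0) AND (1 AND 0)) AND (0 IMPLIES 0)) -> 0
  row 9 [01001]: (((0 IMPLIES 0) AND (1 AND 0)) AND (0 IMPLIES 0)) -> 0
  row 10 [01010]: (((0 IMPLIES 1) AND (1 AND 0)) AND (0 IMPLIES 0)) -> 0
  row 11 [01011]: (((0 IMPLIES 1) AND (1 AND 0)) AND (0 IMPLIES 0)) -> 0
  row 12 [01100]: (((1 IMPLIES 0) AND (1 AND 0)) AND (0 IMPLIES 1)) -> 0
  row 13 [01101]: (((1 IMPLIES 0) AND (1 AND 0)) AND (0 IMPLIES 1)) -> 0
  row 14 [01110]: (((1 IMPLIES 1) AND (1 AND 0)) AND (0 IMPLIES 1)) -> 0
  row 15 [01111]: (((1 IMPLIES 1) AND (1 AND 0)) AND (0 IMPLIES 1)) -> 0
  row 16 [10000]: (((0 IMPLIES 0) AND (0 AND 1)) AND (1 IMPLIES 0)) -> 0
  row 17 [10001]: (((0 IMPLIES 0) AND (0 AND 1)) AND (1 IMPLIES 0)) -> 0
  row 18 [10010]: (((0 IMPLIES 1) AND (0 AND 1)) AND (1 IMPLIES 0)) -> 0
  row 19 [10011]: (((0 IMPLIES 1) AND (0 AND 1)) AND (1 IMPLIES 0)) -> 0
  row 20 [10100]: (((1 IMPLIES 0) AND (0 AND 1)) AND (1 IMPLIES 1)) -> 0
  row 21 [10101]: (((1 IMPLIES 0) AND (0 AND 1)) AND (1 IMPLIES 1)) -> 0
  row 22 [10110]: (((1 IMPLIES 1) AND (0 AND 1)) AND (1 IMPLIES 1)) -> 0
  row 23 [10111]: (((1 IMPLIES 1) AND (0 AND 1)) AND (1 IMPLIES 1)) -> 0
  row 24 [11000]: (((0 IMPLIES 0) AND (1 AND 1)) AND (1 IMPLIES 0)) -> 0
  row 25 [11001]: (((0 IMPLIES 0) AND (1 AND 1)) AND (1 IMPLIES 0)) -> 0
  row 26 [11010]: (((0 IMPLIES 1) AND (1 AND 1)) AND (1 IMPLIES 0)) -> 0
  row 27 [11011]: (((0 IMPLIES 1) AND (1 AND 1)) AND (1 IMPLIES 0)) -> 0
  row 28 [11100]: (((1 IMPLIES 0) AND (1 AND 1)) AND (1 IMPLIES 1)) -> 0
  row 29 [11101]: (((1 IMPLIES 0) AND (1 AND 1)) AND (1 IMPLIES 1)) -> 0
  row 30 [11110]: (((1 IMPLIES 1) AND (1 AND 1)) AND (1 IMPLIES 1)) -> 1
  row 31 [11111]: (((1 IMPLIES 1) AND (1 AND 1)) AND (1 IMPLIES 1)) -> 1
Full result column, 4 rows per line (a,b,c fixed per line; d,e runs 00..11 left to right):
  rows 0-3 [a,b,c=000]: 0000  = hex 0
  rows 4-7 [a,b,c=001]: 0000  = hex 0
  rows 8-11 [a,b,c=010]: 0000  = hex 0
  rows 12-15 [a,b,c=011]: 0000  = hex 0
  rows 16-19 [a,b,c=100]: 0000  = hex 0
  rows 20-23 [a,b,c=101]: 0000  = hex 0
  rows 24-27 [a,b,c=110]: 0000  = hex 0
  rows 28-31 [a,b,c=111]: 0011  = hex 3
Output column (row 0 .. row 31) = 00000000000000000000000000000011
Output column grouped in 4s = 0000 0000 0000 0000 0000 0000 0000 0011 = 0x00000003
Convert to decimal digit by digit (value = value*16 + digit):
  0 -> 0
  0*16 + 0 = 0
  0*16 + 0 = 0
  0*16 + 0 = 0
  0*16 + 0 = 0
  0*16 + 0 = 0
  0*16 + 0 = 0
  0*16 + 3 = 3
Decimal = 3

3
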